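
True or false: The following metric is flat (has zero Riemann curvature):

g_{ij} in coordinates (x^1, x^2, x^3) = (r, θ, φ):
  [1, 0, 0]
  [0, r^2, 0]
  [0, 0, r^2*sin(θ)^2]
Non-zero Christoffel symbols:
Γ^r_{θ θ} = -r
Γ^r_{φ φ} = -r*sin(θ)^2
Γ^θ_{r θ} = 1/r
Γ^θ_{φ φ} = -sin(2*θ)/2
Γ^φ_{r φ} = 1/r
Γ^φ_{θ φ} = 1/tan(θ)
Ricci tensor: R_{rr} = 0, R_{rθ} = 0, R_{rφ} = 0, R_{θθ} = 0, R_{θφ} = 0, R_{φφ} = 0
All R_{ij} vanish; in 3 dimensions the Riemann tensor is fully determined by the Ricci tensor, so R^i_{jkl} = 0: the metric is flat (curvilinear coordinates on flat space).
True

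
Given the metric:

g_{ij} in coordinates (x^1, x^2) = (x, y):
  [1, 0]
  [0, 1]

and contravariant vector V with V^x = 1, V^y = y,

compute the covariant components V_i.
V_i = g_{ij} V^j:
V_x = (1)(1) + (0)(y) = 1
V_y = (0)(1) + (1)(y) = y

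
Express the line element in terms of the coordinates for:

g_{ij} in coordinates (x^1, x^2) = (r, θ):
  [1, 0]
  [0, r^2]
ds^2 = g_{ij} dx^i dx^j; only the non-zero components contribute.
ds^2 = dr^2 + r^2 dθ^2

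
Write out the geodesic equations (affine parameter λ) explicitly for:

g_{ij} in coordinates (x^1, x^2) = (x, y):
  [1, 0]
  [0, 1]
Geodesic equation: d^2x^k/dλ^2 + Γ^k_{ij} (dx^i/dλ)(dx^j/dλ) = 0.
All Christoffel symbols vanish, so the geodesics are straight lines:
d^2x/dλ^2 = 0
d^2y/dλ^2 = 0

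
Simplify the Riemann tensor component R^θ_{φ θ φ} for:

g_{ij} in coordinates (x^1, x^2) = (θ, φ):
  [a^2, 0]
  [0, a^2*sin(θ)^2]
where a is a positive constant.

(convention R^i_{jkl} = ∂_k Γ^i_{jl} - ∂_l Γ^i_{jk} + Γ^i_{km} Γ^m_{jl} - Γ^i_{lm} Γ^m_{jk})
Non-zero Christoffel symbols (Γ^k_{ij} = Γ^k_{ji}):
Γ^θ_{φ φ} = -sin(2*θ)/2
Γ^φ_{θ φ} = 1/tan(θ)
R^θ_{φ θ φ} = ∂_θ Γ^θ_{φ φ} - ∂_φ Γ^θ_{φ θ} + Γ^θ_{θ m} Γ^m_{φ φ} - Γ^θ_{φ m} Γ^m_{φ θ}
  = (-cos(2*θ)) - (0) + (0) - (-cos(θ)^2) = sin(θ)^2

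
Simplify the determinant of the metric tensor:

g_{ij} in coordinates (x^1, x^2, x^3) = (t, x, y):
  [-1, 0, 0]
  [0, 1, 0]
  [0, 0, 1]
Diagonal metric: det(g) = g_{11}·g_{22}·g_{33}
= (-1)·(1)·(1)
det(g) = -1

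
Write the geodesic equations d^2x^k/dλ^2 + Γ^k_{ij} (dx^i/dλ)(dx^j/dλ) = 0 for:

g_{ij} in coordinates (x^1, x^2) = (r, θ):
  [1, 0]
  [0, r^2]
Geodesic equation: d^2x^k/dλ^2 + Γ^k_{ij} (dx^i/dλ)(dx^j/dλ) = 0.
Non-zero Christoffel symbols:
Γ^r_{θ θ} = -r
Γ^θ_{r θ} = 1/r
Substituting (the symmetric pair Γ^k_{ij}, Γ^k_{ji} combines into a factor 2):
d^2r/dλ^2 - r (dθ/dλ)^2 = 0
d^2θ/dλ^2 + (2/r) (dr/dλ)(dθ/dλ) = 0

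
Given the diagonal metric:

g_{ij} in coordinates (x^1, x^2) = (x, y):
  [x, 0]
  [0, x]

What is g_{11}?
With x^1 = x, x^2 = y, g_{11} = g_{xx} is the row-1, column-1 entry of the matrix.
g_{11} = x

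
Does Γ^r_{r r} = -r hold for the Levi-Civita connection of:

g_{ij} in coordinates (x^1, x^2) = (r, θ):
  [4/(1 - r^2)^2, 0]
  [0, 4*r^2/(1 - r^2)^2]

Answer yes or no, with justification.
Γ^r_{r r} = (1/2) g^{rr} (∂_r g_{rr} + ∂_r g_{rr} - ∂_r g_{rr}) = (1/2)((1 - r^2)^2/4)((16*r/(1 - r^2)^3) + (16*r/(1 - r^2)^3) - (16*r/(1 - r^2)^3)) = 2*r/(1 - r^2)
This differs from the proposed value -r.
No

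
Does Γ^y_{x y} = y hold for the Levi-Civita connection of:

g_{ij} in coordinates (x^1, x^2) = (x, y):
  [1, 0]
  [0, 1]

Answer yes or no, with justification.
Γ^y_{x y} = (1/2) g^{yy} (∂_x g_{yy} + ∂_y g_{yx} - ∂_y g_{xy}) = (1/2)(1)((0) + (0) - (0)) = 0
This differs from the proposed value y.
No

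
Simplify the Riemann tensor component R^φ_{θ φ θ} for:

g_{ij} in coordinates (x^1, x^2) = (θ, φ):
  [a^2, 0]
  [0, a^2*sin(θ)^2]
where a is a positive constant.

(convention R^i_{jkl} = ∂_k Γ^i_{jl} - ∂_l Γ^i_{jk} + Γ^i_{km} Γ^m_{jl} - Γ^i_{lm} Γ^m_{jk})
Non-zero Christoffel symbols (Γ^k_{ij} = Γ^k_{ji}):
Γ^θ_{φ φ} = -sin(2*θ)/2
Γ^φ_{θ φ} = 1/tan(θ)
R^φ_{θ φ θ} = ∂_φ Γ^φ_{θ θ} - ∂_θ Γ^φ_{θ φ} + Γ^φ_{φ m} Γ^m_{θ θ} - Γ^φ_{θ m} Γ^m_{θ φ}
  = (0) - (-1/sin(θ)^2) + (0) - (1/tan(θ)^2) = 1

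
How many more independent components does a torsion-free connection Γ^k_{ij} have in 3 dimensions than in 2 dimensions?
Independent components in n dimensions: n × n(n+1)/2 = n^2(n+1)/2.
3D: 3 × 6 = 18
2D: 2 × 3 = 6
Difference = 18 - 6 = 12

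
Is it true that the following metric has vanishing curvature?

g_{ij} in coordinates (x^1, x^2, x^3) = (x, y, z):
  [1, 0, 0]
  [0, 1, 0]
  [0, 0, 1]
All metric components are constant, so every Christoffel symbol vanishes and R^i_{jkl} = 0.
Yes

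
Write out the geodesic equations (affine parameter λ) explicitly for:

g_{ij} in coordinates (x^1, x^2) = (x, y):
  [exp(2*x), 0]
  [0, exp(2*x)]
Geodesic equation: d^2x^k/dλ^2 + Γ^k_{ij} (dx^i/dλ)(dx^j/dλ) = 0.
Non-zero Christoffel symbols:
Γ^x_{x x} = 1
Γ^x_{y y} = -1
Γ^y_{x y} = 1
Substituting (the symmetric pair Γ^k_{ij}, Γ^k_{ji} combines into a factor 2):
d^2x/dλ^2 + (dx/dλ)^2 - (dy/dλ)^2 = 0
d^2y/dλ^2 + 2 (dx/dλ)(dy/dλ) = 0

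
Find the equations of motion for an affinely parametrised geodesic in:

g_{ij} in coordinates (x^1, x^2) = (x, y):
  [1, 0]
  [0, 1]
Geodesic equation: d^2x^k/dλ^2 + Γ^k_{ij} (dx^i/dλ)(dx^j/dλ) = 0.
All Christoffel symbols vanish, so the geodesics are straight lines:
d^2x/dλ^2 = 0
d^2y/dλ^2 = 0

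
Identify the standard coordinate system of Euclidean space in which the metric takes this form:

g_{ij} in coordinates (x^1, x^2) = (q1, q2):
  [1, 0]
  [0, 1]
All components are constant and the metric is the identity, i.e. orthonormal rectilinear coordinates.
Cartesian (2D) coordinates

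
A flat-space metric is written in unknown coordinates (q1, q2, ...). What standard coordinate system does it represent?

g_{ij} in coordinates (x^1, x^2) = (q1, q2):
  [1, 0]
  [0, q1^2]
The line element ds^2 = dq1^2 + q1^2 dq2^2 is dr^2 + r^2 dθ^2 with q1 = r, q2 = θ.
polar coordinates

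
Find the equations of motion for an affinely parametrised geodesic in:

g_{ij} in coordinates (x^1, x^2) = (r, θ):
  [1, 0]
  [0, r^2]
Geodesic equation: d^2x^k/dλ^2 + Γ^k_{ij} (dx^i/dλ)(dx^j/dλ) = 0.
Non-zero Christoffel symbols:
Γ^r_{θ θ} = -r
Γ^θ_{r θ} = 1/r
Substituting (the symmetric pair Γ^k_{ij}, Γ^k_{ji} combines into a factor 2):
d^2r/dλ^2 - r (dθ/dλ)^2 = 0
d^2θ/dλ^2 + (2/r) (dr/dλ)(dθ/dλ) = 0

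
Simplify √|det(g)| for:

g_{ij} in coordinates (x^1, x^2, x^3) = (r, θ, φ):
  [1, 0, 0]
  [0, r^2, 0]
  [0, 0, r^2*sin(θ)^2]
det(g) = r^4*sin(θ)^2
√|det(g)| = r^2*sin(θ) (taking 0 < θ < π so that |sin(θ)| = sin(θ))
Volume element: dV = r^2*sin(θ) dr dθ dφ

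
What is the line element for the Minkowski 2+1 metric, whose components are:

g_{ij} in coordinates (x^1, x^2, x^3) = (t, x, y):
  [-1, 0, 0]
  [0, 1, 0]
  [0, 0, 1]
ds^2 = g_{ij} dx^i dx^j; only the non-zero components contribute.
ds^2 = -dt^2 + dx^2 + dy^2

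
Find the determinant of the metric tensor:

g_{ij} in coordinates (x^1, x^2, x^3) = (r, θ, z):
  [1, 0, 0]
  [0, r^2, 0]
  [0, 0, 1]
Diagonal metric: det(g) = g_{11}·g_{22}·g_{33}
= (1)·(r^2)·(1)
det(g) = r^2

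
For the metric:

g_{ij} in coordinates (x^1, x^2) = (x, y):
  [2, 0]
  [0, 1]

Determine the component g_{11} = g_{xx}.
With x^1 = x, x^2 = y, g_{11} = g_{xx} is the row-1, column-1 entry of the matrix.
g_{11} = 2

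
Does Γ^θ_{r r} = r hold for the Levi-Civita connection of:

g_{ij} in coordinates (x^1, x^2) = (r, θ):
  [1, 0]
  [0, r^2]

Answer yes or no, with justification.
Γ^θ_{r r} = (1/2) g^{θθ} (∂_r g_{θr} + ∂_r g_{θr} - ∂_θ g_{rr}) = (1/2)(1/r^2)((0) + (0) - (0)) = 0
This differs from the proposed value r.
No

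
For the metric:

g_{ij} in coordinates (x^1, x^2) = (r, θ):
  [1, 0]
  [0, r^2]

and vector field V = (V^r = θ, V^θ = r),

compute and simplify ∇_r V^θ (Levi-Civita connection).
Non-zero Christoffel symbols:
Γ^r_{θ θ} = -r
Γ^θ_{r θ} = 1/r
∇_r V^θ = ∂_r V^θ + Γ^θ_{r j} V^j
  = (1) + (0)(θ) + (1/r)(r)
  = 2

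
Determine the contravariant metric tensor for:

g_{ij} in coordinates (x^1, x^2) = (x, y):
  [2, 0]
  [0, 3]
The metric is diagonal, so g^{ij} is diagonal with entries 1/g_{ii}: diag(1/2, 1/3).
g^{ij}:
  [1/2, 0]
  [0, 1/3]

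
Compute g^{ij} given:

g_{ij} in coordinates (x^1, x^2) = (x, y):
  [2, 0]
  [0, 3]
The metric is diagonal, so g^{ij} is diagonal with entries 1/g_{ii}: diag(1/2, 1/3).
g^{ij}:
  [1/2, 0]
  [0, 1/3]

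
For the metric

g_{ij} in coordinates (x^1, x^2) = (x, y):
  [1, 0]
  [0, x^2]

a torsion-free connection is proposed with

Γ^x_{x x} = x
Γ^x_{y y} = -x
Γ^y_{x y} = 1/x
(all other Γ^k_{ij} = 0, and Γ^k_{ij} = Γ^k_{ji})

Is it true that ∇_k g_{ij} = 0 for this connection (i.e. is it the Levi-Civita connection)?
Using ∇_k g_{ij} = ∂_k g_{ij} - Γ^m_{ki} g_{mj} - Γ^m_{kj} g_{im}:
∇_x g_{xx} = (0) - (x) - (x) = -2*x ≠ 0
So the connection is not metric compatible (it is not the Levi-Civita connection).
No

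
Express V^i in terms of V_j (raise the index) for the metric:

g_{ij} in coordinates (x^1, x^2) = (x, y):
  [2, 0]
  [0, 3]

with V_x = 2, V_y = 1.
Inverse metric (diagonal): g^{xx} = 1/2, g^{yy} = 1/3
V^i = g^{ij} V_j:
V^x = (1/2)(2) + (0)(1) = 1
V^y = (0)(2) + (1/3)(1) = 1/3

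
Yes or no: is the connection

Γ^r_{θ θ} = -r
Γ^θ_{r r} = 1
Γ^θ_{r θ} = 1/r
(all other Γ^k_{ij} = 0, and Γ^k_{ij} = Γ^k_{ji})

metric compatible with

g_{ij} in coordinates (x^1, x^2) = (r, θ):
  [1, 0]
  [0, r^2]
Using ∇_k g_{ij} = ∂_k g_{ij} - Γ^m_{ki} g_{mj} - Γ^m_{kj} g_{im}:
∇_r g_{rθ} = (0) - (r^2) - (0) = -r^2 ≠ 0
So the connection is not metric compatible (it is not the Levi-Civita connection).
No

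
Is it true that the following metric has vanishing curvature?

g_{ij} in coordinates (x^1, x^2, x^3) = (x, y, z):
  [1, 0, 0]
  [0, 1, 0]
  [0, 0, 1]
All metric components are constant, so every Christoffel symbol vanishes and R^i_{jkl} = 0.
Yes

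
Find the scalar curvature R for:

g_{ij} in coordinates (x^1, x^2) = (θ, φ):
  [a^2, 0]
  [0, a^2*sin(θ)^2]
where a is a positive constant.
Non-zero Christoffel symbols (Γ^k_{ij} = Γ^k_{ji}):
Γ^θ_{φ φ} = -sin(2*θ)/2
Γ^φ_{θ φ} = 1/tan(θ)
Ricci tensor (R_{ij} = R^k_{ikj}): R_{θθ} = 1, R_{θφ} = 0, R_{φφ} = sin(θ)^2
Inverse metric: g^{θθ} = 1/a^2, g^{φφ} = 1/(a^2*sin(θ)^2)
R = g^{ij} R_{ij} = (1/a^2)(1) + (1/(a^2*sin(θ)^2))(sin(θ)^2) = 2/a^2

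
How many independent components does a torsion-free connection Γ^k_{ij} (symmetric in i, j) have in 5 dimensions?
Γ^k_{ij} has n choices for the upper index and n(n+1)/2 independent symmetric lower index pairs.
Total = 5 × 5×6/2 = 5 × 15 = 75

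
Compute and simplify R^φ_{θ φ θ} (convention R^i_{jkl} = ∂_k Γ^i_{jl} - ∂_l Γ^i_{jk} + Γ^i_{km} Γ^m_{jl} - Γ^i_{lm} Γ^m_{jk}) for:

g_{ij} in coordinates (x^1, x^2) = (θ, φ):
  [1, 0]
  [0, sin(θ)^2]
Non-zero Christoffel symbols (Γ^k_{ij} = Γ^k_{ji}):
Γ^θ_{φ φ} = -sin(2*θ)/2
Γ^φ_{θ φ} = 1/tan(θ)
R^φ_{θ φ θ} = ∂_φ Γ^φ_{θ θ} - ∂_θ Γ^φ_{θ φ} + Γ^φ_{φ m} Γ^m_{θ θ} - Γ^φ_{θ m} Γ^m_{θ φ}
  = (0) - (-1/sin(θ)^2) + (0) - (1/tan(θ)^2) = 1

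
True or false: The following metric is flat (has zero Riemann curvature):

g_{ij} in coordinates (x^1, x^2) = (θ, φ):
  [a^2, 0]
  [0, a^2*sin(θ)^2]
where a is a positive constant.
Non-zero Christoffel symbols:
Γ^θ_{φ φ} = -sin(2*θ)/2
Γ^φ_{θ φ} = 1/tan(θ)
Ricci tensor: R_{θθ} = 1, R_{θφ} = 0, R_{φφ} = sin(θ)^2
The Ricci tensor is non-zero, so the Riemann tensor is non-zero: not flat.
False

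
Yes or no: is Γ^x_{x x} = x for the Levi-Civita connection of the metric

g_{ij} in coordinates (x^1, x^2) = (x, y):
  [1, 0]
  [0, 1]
Γ^x_{x x} = (1/2) g^{xx} (∂_x g_{xx} + ∂_x g_{xx} - ∂_x g_{xx}) = (1/2)(1)((0) + (0) - (0)) = 0
This differs from the proposed value x.
No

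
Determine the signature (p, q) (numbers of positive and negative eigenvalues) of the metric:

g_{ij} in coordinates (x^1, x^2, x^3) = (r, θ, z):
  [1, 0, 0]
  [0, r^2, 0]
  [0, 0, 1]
The metric is diagonal, so its eigenvalues are the diagonal entries: 1, r^2, 1 (at a generic point, where coordinate-dependent entries are positive).
3 positive, 0 negative.
(3, 0) - Riemannian (positive definite)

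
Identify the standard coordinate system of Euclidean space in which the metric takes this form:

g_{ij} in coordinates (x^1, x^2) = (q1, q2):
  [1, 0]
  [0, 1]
All components are constant and the metric is the identity, i.e. orthonormal rectilinear coordinates.
Cartesian (2D) coordinates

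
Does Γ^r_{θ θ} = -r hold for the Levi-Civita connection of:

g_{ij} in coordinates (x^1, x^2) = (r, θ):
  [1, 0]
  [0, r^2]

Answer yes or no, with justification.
Γ^r_{θ θ} = (1/2) g^{rr} (∂_θ g_{rθ} + ∂_θ g_{rθ} - ∂_r g_{θθ}) = (1/2)(1)((0) + (0) - (2*r)) = -r
This equals the proposed value -r.
Yes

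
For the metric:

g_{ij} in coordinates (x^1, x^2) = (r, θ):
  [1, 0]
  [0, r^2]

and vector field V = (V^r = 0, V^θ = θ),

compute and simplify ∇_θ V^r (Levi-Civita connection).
Non-zero Christoffel symbols:
Γ^r_{θ θ} = -r
Γ^θ_{r θ} = 1/r
∇_θ V^r = ∂_θ V^r + Γ^r_{θ j} V^j
  = (0) + (0)(0) + (-r)(θ)
  = -r*θ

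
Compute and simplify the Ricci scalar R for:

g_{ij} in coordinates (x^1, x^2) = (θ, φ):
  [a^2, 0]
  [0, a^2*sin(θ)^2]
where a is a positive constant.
Non-zero Christoffel symbols (Γ^k_{ij} = Γ^k_{ji}):
Γ^θ_{φ φ} = -sin(2*θ)/2
Γ^φ_{θ φ} = 1/tan(θ)
Ricci tensor (R_{ij} = R^k_{ikj}): R_{θθ} = 1, R_{θφ} = 0, R_{φφ} = sin(θ)^2
Inverse metric: g^{θθ} = 1/a^2, g^{φφ} = 1/(a^2*sin(θ)^2)
R = g^{ij} R_{ij} = (1/a^2)(1) + (1/(a^2*sin(θ)^2))(sin(θ)^2) = 2/a^2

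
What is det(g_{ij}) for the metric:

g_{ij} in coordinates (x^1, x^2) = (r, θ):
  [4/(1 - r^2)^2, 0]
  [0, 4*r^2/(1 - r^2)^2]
For a 2×2 metric: det(g) = g_{11}·g_{22} - g_{12}·g_{21}
= (4/(1 - r^2)^2)·(4*r^2/(1 - r^2)^2) - (0)·(0)
= 16*r^2/(1 - r^2)^4 - 0
det(g) = 16*r^2/(1 - r^2)^4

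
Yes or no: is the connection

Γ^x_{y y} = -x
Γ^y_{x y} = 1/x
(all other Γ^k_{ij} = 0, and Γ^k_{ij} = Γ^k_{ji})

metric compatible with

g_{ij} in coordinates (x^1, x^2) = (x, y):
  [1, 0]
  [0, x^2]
Using ∇_k g_{ij} = ∂_k g_{ij} - Γ^m_{ki} g_{mj} - Γ^m_{kj} g_{im}:
e.g. ∇_x g_{yy} = (2*x) - (x) - (x) = 0
Every component ∇_k g_{ij} vanishes: the connection is metric compatible.
Yes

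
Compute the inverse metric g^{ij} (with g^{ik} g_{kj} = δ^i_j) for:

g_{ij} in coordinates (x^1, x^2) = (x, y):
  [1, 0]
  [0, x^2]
The metric is diagonal, so g^{ij} is diagonal with entries 1/g_{ii}: diag(1, 1/(x^2)).
g^{ij}:
  [1, 0]
  [0, 1/x^2]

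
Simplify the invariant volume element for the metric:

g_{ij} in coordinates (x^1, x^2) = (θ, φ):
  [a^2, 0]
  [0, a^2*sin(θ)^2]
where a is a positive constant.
det(g) = a^4*sin(θ)^2
√|det(g)| = a^2*sin(θ) (taking 0 < θ < π so that |sin(θ)| = sin(θ))
Volume element: dV = a^2*sin(θ) dθ dφ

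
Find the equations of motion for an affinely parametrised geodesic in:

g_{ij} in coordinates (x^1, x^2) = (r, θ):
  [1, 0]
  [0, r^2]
Geodesic equation: d^2x^k/dλ^2 + Γ^k_{ij} (dx^i/dλ)(dx^j/dλ) = 0.
Non-zero Christoffel symbols:
Γ^r_{θ θ} = -r
Γ^θ_{r θ} = 1/r
Substituting (the symmetric pair Γ^k_{ij}, Γ^k_{ji} combines into a factor 2):
d^2r/dλ^2 - r (dθ/dλ)^2 = 0
d^2θ/dλ^2 + (2/r) (dr/dλ)(dθ/dλ) = 0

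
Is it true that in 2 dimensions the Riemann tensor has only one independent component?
The number of independent components is n^2(n^2-1)/12 = 4·3/12 = 1 for n = 2 (e.g. R_{1212}).
Yes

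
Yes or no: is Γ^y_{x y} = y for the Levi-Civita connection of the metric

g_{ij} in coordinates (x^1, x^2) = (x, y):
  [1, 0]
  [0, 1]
Γ^y_{x y} = (1/2) g^{yy} (∂_x g_{yy} + ∂_y g_{yx} - ∂_y g_{xy}) = (1/2)(1)((0) + (0) - (0)) = 0
This differs from the proposed value y.
No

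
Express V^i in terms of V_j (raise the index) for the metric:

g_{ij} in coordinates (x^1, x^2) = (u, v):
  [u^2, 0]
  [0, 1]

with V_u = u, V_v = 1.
Inverse metric (diagonal): g^{uu} = 1/u^2, g^{vv} = 1
V^i = g^{ij} V_j:
V^u = (1/u^2)(u) + (0)(1) = 1/u
V^v = (0)(u) + (1)(1) = 1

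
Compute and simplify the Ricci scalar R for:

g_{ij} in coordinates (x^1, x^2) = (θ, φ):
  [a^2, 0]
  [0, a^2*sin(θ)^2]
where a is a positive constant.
Non-zero Christoffel symbols (Γ^k_{ij} = Γ^k_{ji}):
Γ^θ_{φ φ} = -sin(2*θ)/2
Γ^φ_{θ φ} = 1/tan(θ)
Ricci tensor (R_{ij} = R^k_{ikj}): R_{θθ} = 1, R_{θφ} = 0, R_{φφ} = sin(θ)^2
Inverse metric: g^{θθ} = 1/a^2, g^{φφ} = 1/(a^2*sin(θ)^2)
R = g^{ij} R_{ij} = (1/a^2)(1) + (1/(a^2*sin(θ)^2))(sin(θ)^2) = 2/a^2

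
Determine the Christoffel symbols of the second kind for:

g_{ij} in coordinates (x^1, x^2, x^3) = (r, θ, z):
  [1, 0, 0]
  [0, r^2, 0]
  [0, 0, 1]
Using Γ^k_{ij} = (1/2) g^{km} (∂_i g_{mj} + ∂_j g_{mi} - ∂_m g_{ij}); the metric is diagonal, so only the m = k term contributes.
Non-zero symbols (using the symmetry Γ^k_{ij} = Γ^k_{ji}):
Γ^r_{θ θ} = (1/2) g^{rr} (∂_θ g_{rθ} + ∂_θ g_{rθ} - ∂_r g_{θθ}) = (1/2)(1)((0) + (0) - (2*r)) = -r
Γ^θ_{r θ} = (1/2) g^{θθ} (∂_r g_{θθ} + ∂_θ g_{θr} - ∂_θ g_{rθ}) = (1/2)(1/r^2)((2*r) + (0) - (0)) = 1/r
All other Christoffel symbols are zero.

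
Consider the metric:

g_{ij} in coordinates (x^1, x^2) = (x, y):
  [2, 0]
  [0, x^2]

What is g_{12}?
With x^1 = x, x^2 = y, g_{12} = g_{xy} is the row-1, column-2 entry of the matrix.
g_{12} = 0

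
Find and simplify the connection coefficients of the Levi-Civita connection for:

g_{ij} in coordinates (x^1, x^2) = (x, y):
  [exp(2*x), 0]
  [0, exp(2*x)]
Using Γ^k_{ij} = (1/2) g^{km} (∂_i g_{mj} + ∂_j g_{mi} - ∂_m g_{ij}); the metric is diagonal, so only the m = k term contributes.
Non-zero symbols (using the symmetry Γ^k_{ij} = Γ^k_{ji}):
Γ^x_{x x} = (1/2) g^{xx} (∂_x g_{xx} + ∂_x g_{xx} - ∂_x g_{xx}) = (1/2)(exp(-2*x))((2*exp(2*x)) + (2*exp(2*x)) - (2*exp(2*x))) = 1
Γ^x_{y y} = (1/2) g^{xx} (∂_y g_{xy} + ∂_y g_{xy} - ∂_x g_{yy}) = (1/2)(exp(-2*x))((0) + (0) - (2*exp(2*x))) = -1
Γ^y_{x y} = (1/2) g^{yy} (∂_x g_{yy} + ∂_y g_{yx} - ∂_y g_{xy}) = (1/2)(exp(-2*x))((2*exp(2*x)) + (0) - (0)) = 1
All other Christoffel symbols are zero.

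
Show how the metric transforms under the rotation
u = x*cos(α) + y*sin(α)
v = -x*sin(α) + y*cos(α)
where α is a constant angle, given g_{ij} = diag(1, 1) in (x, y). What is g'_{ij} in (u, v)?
Invert the transformation: x = u*cos(α) - v*sin(α), y = u*sin(α) + v*cos(α)
g'_{ij} = (∂x^k/∂x'^i)(∂x^l/∂x'^j) g_{kl}; with g_{kl} = δ_{kl} this is Σ_k (∂x^k/∂x'^i)(∂x^k/∂x'^j).
Jacobian: ∂x/∂u = cos(α), ∂x/∂v = -sin(α), ∂y/∂u = sin(α), ∂y/∂v = cos(α)
g'_{uu} = (cos(α))(cos(α)) + (sin(α))(sin(α)) = 1
g'_{uv} = (cos(α))(-sin(α)) + (sin(α))(cos(α)) = 0
g'_{vv} = (-sin(α))(-sin(α)) + (cos(α))(cos(α)) = 1
g'_{ij} = diag(1, 1)
The Euclidean metric is invariant under rotations.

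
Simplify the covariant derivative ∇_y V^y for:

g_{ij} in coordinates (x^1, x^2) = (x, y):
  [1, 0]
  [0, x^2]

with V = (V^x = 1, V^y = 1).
Non-zero Christoffel symbols:
Γ^x_{y y} = -x
Γ^y_{x y} = 1/x
∇_y V^y = ∂_y V^y + Γ^y_{y j} V^j
  = (0) + (1/x)(1) + (0)(1)
  = 1/x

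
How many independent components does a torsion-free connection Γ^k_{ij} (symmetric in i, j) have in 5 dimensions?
Γ^k_{ij} has n choices for the upper index and n(n+1)/2 independent symmetric lower index pairs.
Total = 5 × 5×6/2 = 5 × 15 = 75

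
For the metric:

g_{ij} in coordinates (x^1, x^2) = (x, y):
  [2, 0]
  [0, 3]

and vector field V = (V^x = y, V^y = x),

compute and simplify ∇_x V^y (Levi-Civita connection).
All Christoffel symbols are zero.
∇_x V^y = ∂_x V^y + Γ^y_{x j} V^j
  = (1) + (0)(y) + (0)(x)
  = 1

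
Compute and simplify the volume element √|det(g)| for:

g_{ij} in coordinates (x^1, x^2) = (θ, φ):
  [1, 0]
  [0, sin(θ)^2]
det(g) = sin(θ)^2
√|det(g)| = sin(θ) (taking 0 < θ < π so that |sin(θ)| = sin(θ))
Volume element: dV = sin(θ) dθ dφ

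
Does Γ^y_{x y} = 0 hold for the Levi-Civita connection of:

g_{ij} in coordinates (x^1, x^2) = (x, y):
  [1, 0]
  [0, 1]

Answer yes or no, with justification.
Γ^y_{x y} = (1/2) g^{yy} (∂_x g_{yy} + ∂_y g_{yx} - ∂_y g_{xy}) = (1/2)(1)((0) + (0) - (0)) = 0
This equals the proposed value 0.
Yes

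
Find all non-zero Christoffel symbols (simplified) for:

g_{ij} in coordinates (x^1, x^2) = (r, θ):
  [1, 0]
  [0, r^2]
Using Γ^k_{ij} = (1/2) g^{km} (∂_i g_{mj} + ∂_j g_{mi} - ∂_m g_{ij}); the metric is diagonal, so only the m = k term contributes.
Non-zero symbols (using the symmetry Γ^k_{ij} = Γ^k_{ji}):
Γ^r_{θ θ} = (1/2) g^{rr} (∂_θ g_{rθ} + ∂_θ g_{rθ} - ∂_r g_{θθ}) = (1/2)(1)((0) + (0) - (2*r)) = -r
Γ^θ_{r θ} = (1/2) g^{θθ} (∂_r g_{θθ} + ∂_θ g_{θr} - ∂_θ g_{rθ}) = (1/2)(1/r^2)((2*r) + (0) - (0)) = 1/r
All other Christoffel symbols are zero.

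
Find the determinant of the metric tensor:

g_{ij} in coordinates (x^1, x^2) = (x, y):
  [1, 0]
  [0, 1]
For a 2×2 metric: det(g) = g_{11}·g_{22} - g_{12}·g_{21}
= (1)·(1) - (0)·(0)
= 1 - 0
det(g) = 1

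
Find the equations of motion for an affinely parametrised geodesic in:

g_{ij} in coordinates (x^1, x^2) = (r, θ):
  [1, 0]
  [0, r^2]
Geodesic equation: d^2x^k/dλ^2 + Γ^k_{ij} (dx^i/dλ)(dx^j/dλ) = 0.
Non-zero Christoffel symbols:
Γ^r_{θ θ} = -r
Γ^θ_{r θ} = 1/r
Substituting (the symmetric pair Γ^k_{ij}, Γ^k_{ji} combines into a factor 2):
d^2r/dλ^2 - r (dθ/dλ)^2 = 0
d^2θ/dλ^2 + (2/r) (dr/dλ)(dθ/dλ) = 0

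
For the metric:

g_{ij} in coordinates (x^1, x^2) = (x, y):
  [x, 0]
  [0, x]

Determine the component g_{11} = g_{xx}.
With x^1 = x, x^2 = y, g_{11} = g_{xx} is the row-1, column-1 entry of the matrix.
g_{11} = x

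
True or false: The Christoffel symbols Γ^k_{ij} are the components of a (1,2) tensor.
Under a change of coordinates Γ picks up an inhomogeneous term ∂²x/∂x'∂x'; e.g. Γ = 0 in Cartesian coordinates but Γ^r_{θθ} = -r in polar coordinates on the same flat plane.
False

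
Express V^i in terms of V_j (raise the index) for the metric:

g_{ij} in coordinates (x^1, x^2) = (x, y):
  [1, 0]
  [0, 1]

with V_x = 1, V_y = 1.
Inverse metric (diagonal): g^{xx} = 1, g^{yy} = 1
V^i = g^{ij} V_j:
V^x = (1)(1) + (0)(1) = 1
V^y = (0)(1) + (1)(1) = 1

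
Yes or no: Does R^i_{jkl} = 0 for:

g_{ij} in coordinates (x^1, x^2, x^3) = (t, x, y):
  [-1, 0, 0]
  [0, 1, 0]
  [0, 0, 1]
All metric components are constant, so every Christoffel symbol vanishes and R^i_{jkl} = 0.
Yes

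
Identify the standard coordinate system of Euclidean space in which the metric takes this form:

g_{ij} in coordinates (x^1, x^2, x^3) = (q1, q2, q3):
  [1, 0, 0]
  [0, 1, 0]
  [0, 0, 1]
All components are constant and the metric is the identity, i.e. orthonormal rectilinear coordinates.
Cartesian (3D) coordinates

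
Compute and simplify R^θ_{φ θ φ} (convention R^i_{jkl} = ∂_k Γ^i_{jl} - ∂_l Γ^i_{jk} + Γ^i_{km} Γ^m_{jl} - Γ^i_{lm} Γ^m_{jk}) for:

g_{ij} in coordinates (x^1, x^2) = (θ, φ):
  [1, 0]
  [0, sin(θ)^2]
Non-zero Christoffel symbols (Γ^k_{ij} = Γ^k_{ji}):
Γ^θ_{φ φ} = -sin(2*θ)/2
Γ^φ_{θ φ} = 1/tan(θ)
R^θ_{φ θ φ} = ∂_θ Γ^θ_{φ φ} - ∂_φ Γ^θ_{φ θ} + Γ^θ_{θ m} Γ^m_{φ φ} - Γ^θ_{φ m} Γ^m_{φ θ}
  = (-cos(2*θ)) - (0) + (0) - (-cos(θ)^2) = sin(θ)^2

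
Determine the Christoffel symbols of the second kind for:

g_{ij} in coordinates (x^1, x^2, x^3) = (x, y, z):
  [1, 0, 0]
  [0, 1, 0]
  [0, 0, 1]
Using Γ^k_{ij} = (1/2) g^{km} (∂_i g_{mj} + ∂_j g_{mi} - ∂_m g_{ij}); the metric is diagonal, so only the m = k term contributes.
Every metric component is constant, so all ∂_m g_{ij} = 0 and every Christoffel symbol vanishes.
All Christoffel symbols are zero.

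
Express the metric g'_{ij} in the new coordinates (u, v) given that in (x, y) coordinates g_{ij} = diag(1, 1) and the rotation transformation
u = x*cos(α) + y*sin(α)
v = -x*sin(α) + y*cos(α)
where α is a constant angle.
Invert the transformation: x = u*cos(α) - v*sin(α), y = u*sin(α) + v*cos(α)
g'_{ij} = (∂x^k/∂x'^i)(∂x^l/∂x'^j) g_{kl}; with g_{kl} = δ_{kl} this is Σ_k (∂x^k/∂x'^i)(∂x^k/∂x'^j).
Jacobian: ∂x/∂u = cos(α), ∂x/∂v = -sin(α), ∂y/∂u = sin(α), ∂y/∂v = cos(α)
g'_{uu} = (cos(α))(cos(α)) + (sin(α))(sin(α)) = 1
g'_{uv} = (cos(α))(-sin(α)) + (sin(α))(cos(α)) = 0
g'_{vv} = (-sin(α))(-sin(α)) + (cos(α))(cos(α)) = 1
g'_{ij} = diag(1, 1)
The Euclidean metric is invariant under rotations.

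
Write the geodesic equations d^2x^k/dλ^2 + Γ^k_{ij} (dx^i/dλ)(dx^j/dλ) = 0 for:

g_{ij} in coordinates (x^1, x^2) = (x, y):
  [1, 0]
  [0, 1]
Geodesic equation: d^2x^k/dλ^2 + Γ^k_{ij} (dx^i/dλ)(dx^j/dλ) = 0.
All Christoffel symbols vanish, so the geodesics are straight lines:
d^2x/dλ^2 = 0
d^2y/dλ^2 = 0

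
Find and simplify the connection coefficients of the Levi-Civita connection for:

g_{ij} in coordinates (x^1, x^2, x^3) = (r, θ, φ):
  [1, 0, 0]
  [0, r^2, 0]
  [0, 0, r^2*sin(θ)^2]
Using Γ^k_{ij} = (1/2) g^{km} (∂_i g_{mj} + ∂_j g_{mi} - ∂_m g_{ij}); the metric is diagonal, so only the m = k term contributes.
Non-zero symbols (using the symmetry Γ^k_{ij} = Γ^k_{ji}):
Γ^r_{θ θ} = (1/2) g^{rr} (∂_θ g_{rθ} + ∂_θ g_{rθ} - ∂_r g_{θθ}) = (1/2)(1)((0) + (0) - (2*r)) = -r
Γ^r_{φ φ} = (1/2) g^{rr} (∂_φ g_{rφ} + ∂_φ g_{rφ} - ∂_r g_{φφ}) = (1/2)(1)((0) + (0) - (2*r*sin(θ)^2)) = -r*sin(θ)^2
Γ^θ_{r θ} = (1/2) g^{θθ} (∂_r g_{θθ} + ∂_θ g_{θr} - ∂_θ g_{rθ}) = (1/2)(1/r^2)((2*r) + (0) - (0)) = 1/r
Γ^θ_{φ φ} = (1/2) g^{θθ} (∂_φ g_{θφ} + ∂_φ g_{θφ} - ∂_θ g_{φφ}) = (1/2)(1/r^2)((0) + (0) - (r^2*sin(2*θ))) = -sin(2*θ)/2
Γ^φ_{r φ} = (1/2) g^{φφ} (∂_r g_{φφ} + ∂_φ g_{φr} - ∂_φ g_{rφ}) = (1/2)(1/(r^2*sin(θ)^2))((2*r*sin(θ)^2) + (0) - (0)) = 1/r
Γ^φ_{θ φ} = (1/2) g^{φφ} (∂_θ g_{φφ} + ∂_φ g_{φθ} - ∂_φ g_{θφ}) = (1/2)(1/(r^2*sin(θ)^2))((r^2*sin(2*θ)) + (0) - (0)) = 1/tan(θ)
All other Christoffel symbols are zero.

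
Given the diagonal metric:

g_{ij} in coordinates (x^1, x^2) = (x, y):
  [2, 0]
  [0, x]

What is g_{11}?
With x^1 = x, x^2 = y, g_{11} = g_{xx} is the row-1, column-1 entry of the matrix.
g_{11} = 2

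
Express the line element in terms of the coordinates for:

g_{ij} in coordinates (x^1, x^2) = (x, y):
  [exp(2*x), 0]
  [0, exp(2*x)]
ds^2 = g_{ij} dx^i dx^j; only the non-zero components contribute.
ds^2 = exp(2*x) dx^2 + exp(2*x) dy^2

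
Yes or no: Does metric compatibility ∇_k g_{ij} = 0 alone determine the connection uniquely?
One also needs vanishing torsion; metric compatibility plus torsion-freeness singles out the Levi-Civita connection.
No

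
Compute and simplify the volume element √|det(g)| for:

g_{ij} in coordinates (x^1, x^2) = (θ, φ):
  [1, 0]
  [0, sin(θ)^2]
det(g) = sin(θ)^2
√|det(g)| = sin(θ) (taking 0 < θ < π so that |sin(θ)| = sin(θ))
Volume element: dV = sin(θ) dθ dφ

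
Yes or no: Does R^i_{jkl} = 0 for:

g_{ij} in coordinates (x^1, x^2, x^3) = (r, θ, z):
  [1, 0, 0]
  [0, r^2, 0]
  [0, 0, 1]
Non-zero Christoffel symbols:
Γ^r_{θ θ} = -r
Γ^θ_{r θ} = 1/r
Ricci tensor: R_{rr} = 0, R_{rθ} = 0, R_{rz} = 0, R_{θθ} = 0, R_{θz} = 0, R_{zz} = 0
All R_{ij} vanish; in 3 dimensions the Riemann tensor is fully determined by the Ricci tensor, so R^i_{jkl} = 0: the metric is flat (curvilinear coordinates on flat space).
Yes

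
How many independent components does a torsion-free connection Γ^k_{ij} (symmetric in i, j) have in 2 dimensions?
Γ^k_{ij} has n choices for the upper index and n(n+1)/2 independent symmetric lower index pairs.
Total = 2 × 2×3/2 = 2 × 3 = 6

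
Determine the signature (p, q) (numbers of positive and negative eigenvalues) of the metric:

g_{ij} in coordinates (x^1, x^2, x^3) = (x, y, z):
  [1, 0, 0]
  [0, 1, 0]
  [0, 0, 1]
The metric is diagonal, so its eigenvalues are the diagonal entries: 1, 1, 1 (at a generic point, where coordinate-dependent entries are positive).
3 positive, 0 negative.
(3, 0) - Riemannian (positive definite)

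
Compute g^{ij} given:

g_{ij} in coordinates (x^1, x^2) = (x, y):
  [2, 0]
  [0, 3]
The metric is diagonal, so g^{ij} is diagonal with entries 1/g_{ii}: diag(1/2, 1/3).
g^{ij}:
  [1/2, 0]
  [0, 1/3]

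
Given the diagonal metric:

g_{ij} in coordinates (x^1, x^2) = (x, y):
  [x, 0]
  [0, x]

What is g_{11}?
With x^1 = x, x^2 = y, g_{11} = g_{xx} is the row-1, column-1 entry of the matrix.
g_{11} = x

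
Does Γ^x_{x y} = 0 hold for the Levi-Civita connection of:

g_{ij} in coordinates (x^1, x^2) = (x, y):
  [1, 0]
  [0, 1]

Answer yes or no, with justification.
Γ^x_{x y} = (1/2) g^{xx} (∂_x g_{xy} + ∂_y g_{xx} - ∂_x g_{xy}) = (1/2)(1)((0) + (0) - (0)) = 0
This equals the proposed value 0.
Yes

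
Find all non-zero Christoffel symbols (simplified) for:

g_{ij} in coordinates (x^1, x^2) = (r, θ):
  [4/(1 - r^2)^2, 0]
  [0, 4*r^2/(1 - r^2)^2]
Using Γ^k_{ij} = (1/2) g^{km} (∂_i g_{mj} + ∂_j g_{mi} - ∂_m g_{ij}); the metric is diagonal, so only the m = k term contributes.
Non-zero symbols (using the symmetry Γ^k_{ij} = Γ^k_{ji}):
Γ^r_{r r} = (1/2) g^{rr} (∂_r g_{rr} + ∂_r g_{rr} - ∂_r g_{rr}) = (1/2)((1 - r^2)^2/4)((16*r/(1 - r^2)^3) + (16*r/(1 - r^2)^3) - (16*r/(1 - r^2)^3)) = 2*r/(1 - r^2)
Γ^r_{θ θ} = (1/2) g^{rr} (∂_θ g_{rθ} + ∂_θ g_{rθ} - ∂_r g_{θθ}) = (1/2)((1 - r^2)^2/4)((0) + (0) - (-8*(r^3 + r)/(r^2 - 1)^3)) = (r^3 + r)/(r^2 - 1)
Γ^θ_{r θ} = (1/2) g^{θθ} (∂_r g_{θθ} + ∂_θ g_{θr} - ∂_θ g_{rθ}) = (1/2)((1 - r^2)^2/(4*r^2))((-8*(r^3 + r)/(r^2 - 1)^3) + (0) - (0)) = (-r^2 - 1)/(r^3 - r)
All other Christoffel symbols are zero.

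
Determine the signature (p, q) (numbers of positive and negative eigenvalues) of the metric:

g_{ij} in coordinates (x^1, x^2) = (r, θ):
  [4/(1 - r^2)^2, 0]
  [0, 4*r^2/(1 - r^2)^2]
The metric is diagonal, so its eigenvalues are the diagonal entries: 4/(1 - r^2)^2, 4*r^2/(1 - r^2)^2 (at a generic point, where coordinate-dependent entries are positive).
2 positive, 0 negative.
(2, 0) - Riemannian (positive definite)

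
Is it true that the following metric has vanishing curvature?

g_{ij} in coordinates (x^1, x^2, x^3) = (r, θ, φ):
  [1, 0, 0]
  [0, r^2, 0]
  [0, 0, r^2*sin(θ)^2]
Non-zero Christoffel symbols:
Γ^r_{θ θ} = -r
Γ^r_{φ φ} = -r*sin(θ)^2
Γ^θ_{r θ} = 1/r
Γ^θ_{φ φ} = -sin(2*θ)/2
Γ^φ_{r φ} = 1/r
Γ^φ_{θ φ} = 1/tan(θ)
Ricci tensor: R_{rr} = 0, R_{rθ} = 0, R_{rφ} = 0, R_{θθ} = 0, R_{θφ} = 0, R_{φφ} = 0
All R_{ij} vanish; in 3 dimensions the Riemann tensor is fully determined by the Ricci tensor, so R^i_{jkl} = 0: the metric is flat (curvilinear coordinates on flat space).
Yes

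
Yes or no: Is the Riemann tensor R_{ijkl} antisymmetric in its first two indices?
R_{ijkl} = -R_{jikl} (follows from metric compatibility).
Yes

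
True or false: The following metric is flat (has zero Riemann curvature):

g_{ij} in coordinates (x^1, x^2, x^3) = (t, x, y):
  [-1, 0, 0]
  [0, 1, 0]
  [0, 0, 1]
All metric components are constant, so every Christoffel symbol vanishes and R^i_{jkl} = 0.
True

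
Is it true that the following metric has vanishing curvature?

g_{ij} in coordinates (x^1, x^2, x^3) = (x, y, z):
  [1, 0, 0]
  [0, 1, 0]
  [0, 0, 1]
All metric components are constant, so every Christoffel symbol vanishes and R^i_{jkl} = 0.
Yes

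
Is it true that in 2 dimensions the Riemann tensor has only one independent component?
The number of independent components is n^2(n^2-1)/12 = 4·3/12 = 1 for n = 2 (e.g. R_{1212}).
Yes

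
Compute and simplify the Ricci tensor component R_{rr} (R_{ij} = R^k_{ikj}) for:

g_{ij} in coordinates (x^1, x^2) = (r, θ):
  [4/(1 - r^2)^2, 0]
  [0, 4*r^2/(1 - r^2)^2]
Non-zero Christoffel symbols (Γ^k_{ij} = Γ^k_{ji}):
Γ^r_{r r} = 2*r/(1 - r^2)
Γ^r_{θ θ} = (r^3 + r)/(r^2 - 1)
Γ^θ_{r θ} = (-r^2 - 1)/(r^3 - r)
R^r_{r r r} = 0 (a repeated index in an antisymmetric pair)
R^θ_{r θ r} = ∂_θ Γ^θ_{r r} - ∂_r Γ^θ_{r θ} + Γ^θ_{θ m} Γ^m_{r r} - Γ^θ_{r m} Γ^m_{r θ}
  = (0) - ((r^4 + 4*r^2 - 1)/(r^3 - r)^2) + (2*(r^2 + 1)/(r^2 - 1)^2) - ((r^2 + 1)^2/(r^3 - r)^2) = -4/(r^2 - 1)^2
R_{rr} = R^r_{r r r} + R^θ_{r θ r} = (0) + (-4/(r^2 - 1)^2) = -4/(r^2 - 1)^2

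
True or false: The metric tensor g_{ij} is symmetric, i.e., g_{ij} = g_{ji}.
By definition the metric is a symmetric bilinear form, g_{ij} = g_{ji}.
True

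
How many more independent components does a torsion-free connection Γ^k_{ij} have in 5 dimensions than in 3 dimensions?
Independent components in n dimensions: n × n(n+1)/2 = n^2(n+1)/2.
5D: 5 × 15 = 75
3D: 3 × 6 = 18
Difference = 75 - 18 = 57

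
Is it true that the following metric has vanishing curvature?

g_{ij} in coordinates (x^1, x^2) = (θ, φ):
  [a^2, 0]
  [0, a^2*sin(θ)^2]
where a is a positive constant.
Non-zero Christoffel symbols:
Γ^θ_{φ φ} = -sin(2*θ)/2
Γ^φ_{θ φ} = 1/tan(θ)
Ricci tensor: R_{θθ} = 1, R_{θφ} = 0, R_{φφ} = sin(θ)^2
The Ricci tensor is non-zero, so the Riemann tensor is non-zero: not flat.
No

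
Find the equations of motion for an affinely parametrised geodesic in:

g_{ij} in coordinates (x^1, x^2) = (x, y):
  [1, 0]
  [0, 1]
Geodesic equation: d^2x^k/dλ^2 + Γ^k_{ij} (dx^i/dλ)(dx^j/dλ) = 0.
All Christoffel symbols vanish, so the geodesics are straight lines:
d^2x/dλ^2 = 0
d^2y/dλ^2 = 0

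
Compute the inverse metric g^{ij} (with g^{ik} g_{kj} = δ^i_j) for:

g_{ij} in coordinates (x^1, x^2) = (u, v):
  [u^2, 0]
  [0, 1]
The metric is diagonal, so g^{ij} is diagonal with entries 1/g_{ii}: diag(1/(u^2), 1).
g^{ij}:
  [1/u^2, 0]
  [0, 1]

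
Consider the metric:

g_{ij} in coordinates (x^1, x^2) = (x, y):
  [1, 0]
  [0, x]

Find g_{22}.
With x^1 = x, x^2 = y, g_{22} = g_{yy} is the row-2, column-2 entry of the matrix.
g_{22} = x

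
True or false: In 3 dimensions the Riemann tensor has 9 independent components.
n^2(n^2-1)/12 = 9·8/12 = 6 independent components for n = 3.
False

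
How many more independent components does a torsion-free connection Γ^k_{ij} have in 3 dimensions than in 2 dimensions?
Independent components in n dimensions: n × n(n+1)/2 = n^2(n+1)/2.
3D: 3 × 6 = 18
2D: 2 × 3 = 6
Difference = 18 - 6 = 12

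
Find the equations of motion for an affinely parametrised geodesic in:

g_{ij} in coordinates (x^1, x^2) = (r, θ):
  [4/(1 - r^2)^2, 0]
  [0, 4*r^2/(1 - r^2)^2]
Geodesic equation: d^2x^k/dλ^2 + Γ^k_{ij} (dx^i/dλ)(dx^j/dλ) = 0.
Non-zero Christoffel symbols:
Γ^r_{r r} = 2*r/(1 - r^2)
Γ^r_{θ θ} = (r^3 + r)/(r^2 - 1)
Γ^θ_{r θ} = (-r^2 - 1)/(r^3 - r)
Substituting (the symmetric pair Γ^k_{ij}, Γ^k_{ji} combines into a factor 2):
d^2r/dλ^2 + (2*r/(1 - r^2)) (dr/dλ)^2 + ((r^3 + r)/(r^2 - 1)) (dθ/dλ)^2 = 0
d^2θ/dλ^2 + ((-2*r^2 - 2)/(r^3 - r)) (dr/dλ)(dθ/dλ) = 0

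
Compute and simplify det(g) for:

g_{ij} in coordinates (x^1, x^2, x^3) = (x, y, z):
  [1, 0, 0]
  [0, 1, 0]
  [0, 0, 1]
Diagonal metric: det(g) = g_{11}·g_{22}·g_{33}
= (1)·(1)·(1)
det(g) = 1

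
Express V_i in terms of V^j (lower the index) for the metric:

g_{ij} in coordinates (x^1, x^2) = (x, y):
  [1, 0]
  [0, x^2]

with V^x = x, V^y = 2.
V_i = g_{ij} V^j:
V_x = (1)(x) + (0)(2) = x
V_y = (0)(x) + (x^2)(2) = 2*x^2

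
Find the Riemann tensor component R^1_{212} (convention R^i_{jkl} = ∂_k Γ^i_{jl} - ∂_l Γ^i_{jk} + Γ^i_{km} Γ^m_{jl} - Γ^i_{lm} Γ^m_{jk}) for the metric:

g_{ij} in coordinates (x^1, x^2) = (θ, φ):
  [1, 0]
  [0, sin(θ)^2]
Non-zero Christoffel symbols (Γ^k_{ij} = Γ^k_{ji}):
Γ^θ_{φ φ} = -sin(2*θ)/2
Γ^φ_{θ φ} = 1/tan(θ)
R^θ_{φ θ φ} = ∂_θ Γ^θ_{φ φ} - ∂_φ Γ^θ_{φ θ} + Γ^θ_{θ m} Γ^m_{φ φ} - Γ^θ_{φ m} Γ^m_{φ θ}
  = (-cos(2*θ)) - (0) + (0) - (-cos(θ)^2) = sin(θ)^2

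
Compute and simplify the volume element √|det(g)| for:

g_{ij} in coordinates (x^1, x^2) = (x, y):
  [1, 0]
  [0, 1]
det(g) = 1
√|det(g)| = 1
Volume element: dV = 1 dx dy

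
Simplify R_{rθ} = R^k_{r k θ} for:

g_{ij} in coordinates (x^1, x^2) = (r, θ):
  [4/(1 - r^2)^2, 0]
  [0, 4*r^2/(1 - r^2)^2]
Non-zero Christoffel symbols (Γ^k_{ij} = Γ^k_{ji}):
Γ^r_{r r} = 2*r/(1 - r^2)
Γ^r_{θ θ} = (r^3 + r)/(r^2 - 1)
Γ^θ_{r θ} = (-r^2 - 1)/(r^3 - r)
R^r_{r r θ} = 0 (a repeated index in an antisymmetric pair)
R^θ_{r θ θ} = 0 (a repeated index in an antisymmetric pair)
R_{rθ} = R^r_{r r θ} + R^θ_{r θ θ} = (0) + (0) = 0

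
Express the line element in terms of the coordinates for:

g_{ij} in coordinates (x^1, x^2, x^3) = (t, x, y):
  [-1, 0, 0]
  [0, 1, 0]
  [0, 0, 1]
ds^2 = g_{ij} dx^i dx^j; only the non-zero components contribute.
ds^2 = -dt^2 + dx^2 + dy^2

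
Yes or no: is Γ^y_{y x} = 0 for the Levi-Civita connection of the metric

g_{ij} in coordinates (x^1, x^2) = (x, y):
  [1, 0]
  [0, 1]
Γ^y_{y x} = (1/2) g^{yy} (∂_y g_{yx} + ∂_x g_{yy} - ∂_y g_{yx}) = (1/2)(1)((0) + (0) - (0)) = 0
This equals the proposed value 0.
Yes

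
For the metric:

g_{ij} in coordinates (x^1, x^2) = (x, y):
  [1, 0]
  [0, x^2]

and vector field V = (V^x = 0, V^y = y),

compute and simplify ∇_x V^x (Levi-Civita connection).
Non-zero Christoffel symbols:
Γ^x_{y y} = -x
Γ^y_{x y} = 1/x
∇_x V^x = ∂_x V^x + Γ^x_{x j} V^j
  = (0) + (0)(0) + (0)(y)
  = 0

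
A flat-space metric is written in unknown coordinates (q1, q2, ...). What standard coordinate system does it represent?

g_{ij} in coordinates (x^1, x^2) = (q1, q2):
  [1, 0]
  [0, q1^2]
The line element ds^2 = dq1^2 + q1^2 dq2^2 is dr^2 + r^2 dθ^2 with q1 = r, q2 = θ.
polar coordinates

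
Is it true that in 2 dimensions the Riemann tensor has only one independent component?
The number of independent components is n^2(n^2-1)/12 = 4·3/12 = 1 for n = 2 (e.g. R_{1212}).
Yes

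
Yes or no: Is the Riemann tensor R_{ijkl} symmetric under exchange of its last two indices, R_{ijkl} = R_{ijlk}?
It is antisymmetric in the last pair: R_{ijkl} = -R_{ijlk}.
No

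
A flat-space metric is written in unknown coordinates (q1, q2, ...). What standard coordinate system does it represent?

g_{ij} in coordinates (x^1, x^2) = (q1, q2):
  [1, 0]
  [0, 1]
All components are constant and the metric is the identity, i.e. orthonormal rectilinear coordinates.
Cartesian (2D) coordinates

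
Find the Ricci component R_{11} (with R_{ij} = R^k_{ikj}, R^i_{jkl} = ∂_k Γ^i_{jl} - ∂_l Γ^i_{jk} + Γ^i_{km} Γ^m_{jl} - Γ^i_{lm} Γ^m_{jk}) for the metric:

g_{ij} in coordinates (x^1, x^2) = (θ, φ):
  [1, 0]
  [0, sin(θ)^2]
Non-zero Christoffel symbols (Γ^k_{ij} = Γ^k_{ji}):
Γ^θ_{φ φ} = -sin(2*θ)/2
Γ^φ_{θ φ} = 1/tan(θ)
R^θ_{θ θ θ} = 0 (a repeated index in an antisymmetric pair)
R^φ_{θ φ θ} = ∂_φ Γ^φ_{θ θ} - ∂_θ Γ^φ_{θ φ} + Γ^φ_{φ m} Γ^m_{θ θ} - Γ^φ_{θ m} Γ^m_{θ φ}
  = (0) - (-1/sin(θ)^2) + (0) - (1/tan(θ)^2) = 1
R_{θθ} = R^θ_{θ θ θ} + R^φ_{θ φ θ} = (0) + (1) = 1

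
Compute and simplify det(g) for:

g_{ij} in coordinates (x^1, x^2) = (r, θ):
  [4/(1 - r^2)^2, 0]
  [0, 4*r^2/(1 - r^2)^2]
For a 2×2 metric: det(g) = g_{11}·g_{22} - g_{12}·g_{21}
= (4/(1 - r^2)^2)·(4*r^2/(1 - r^2)^2) - (0)·(0)
= 16*r^2/(1 - r^2)^4 - 0
det(g) = 16*r^2/(1 - r^2)^4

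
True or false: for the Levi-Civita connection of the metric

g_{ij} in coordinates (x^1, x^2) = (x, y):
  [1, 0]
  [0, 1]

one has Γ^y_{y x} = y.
Γ^y_{y x} = (1/2) g^{yy} (∂_y g_{yx} + ∂_x g_{yy} - ∂_y g_{yx}) = (1/2)(1)((0) + (0) - (0)) = 0
This differs from the proposed value y.
False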